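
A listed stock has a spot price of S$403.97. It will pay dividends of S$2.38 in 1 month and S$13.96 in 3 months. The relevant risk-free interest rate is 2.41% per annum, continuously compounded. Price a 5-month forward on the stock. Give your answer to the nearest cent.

PV(dividends) I = 2.38·e^(−0.0241·1/12) + 13.96·e^(−0.0241·3/12)
I = 2.3752 + 13.8761 = 16.2513
F = (S − I)·e^(rT) = (403.97 − 16.2513) · e^(0.0241·5/12)
= 387.7187 · e^0.010042 = 387.7187 × 1.010093 = S$391.63

S$391.63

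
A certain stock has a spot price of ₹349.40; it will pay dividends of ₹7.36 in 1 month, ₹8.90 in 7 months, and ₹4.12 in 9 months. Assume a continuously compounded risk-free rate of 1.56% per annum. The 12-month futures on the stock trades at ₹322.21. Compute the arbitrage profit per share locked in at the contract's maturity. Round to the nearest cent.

PV(dividends) I = 7.36·e^(−0.0156·1/12) + 8.90·e^(−0.0156·7/12) + 4.12·e^(−0.0156·9/12) = 20.2419
Fair futures F* = (S − I)·e^(rT) = (349.40 − 20.2419)·e^0.015600 = 329.1581 × 1.015722 = 334.3331
Market ₹322.21 < fair 334.3331: forward underpriced → reverse cash-and-carry (short the stock, invest proceeds at r, pay the dividends, go long the forward).
Profit at T = |F_mkt − F*| = |322.21 − 334.3331| = ₹12.12 per share

₹12.12 per share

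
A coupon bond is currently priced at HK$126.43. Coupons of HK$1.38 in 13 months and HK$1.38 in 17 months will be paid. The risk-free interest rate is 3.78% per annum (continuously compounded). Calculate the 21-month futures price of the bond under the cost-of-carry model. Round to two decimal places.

HK$132.26

PV(coupons) I = 1.38·e^(−0.0378·13/12) + 1.38·e^(−0.0378·17/12)
I = 1.3246 + 1.3080 = 2.6326
F = (S − I)·e^(rT) = (126.43 − 2.6326) · e^(0.0378·21/12)
= 123.7974 · e^0.066150 = 123.7974 × 1.068387 = HK$132.26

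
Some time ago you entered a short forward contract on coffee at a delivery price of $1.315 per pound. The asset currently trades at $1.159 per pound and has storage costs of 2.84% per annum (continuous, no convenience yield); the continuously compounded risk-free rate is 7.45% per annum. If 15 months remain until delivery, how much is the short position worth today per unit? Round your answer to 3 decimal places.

-$0.003 per pound

Current fair forward for the remaining 15 months: F = S·e^((r + u)·T), (r + u) = 0.0745 + 0.0284 = 0.1029
F = 1.159 · e^(0.1029 × 15/12) = 1.159 × 1.137264 = 1.3181
Value of long forward = (F − K)·e^(−rT) = (1.3181 − 1.315) · e^(−0.0745·15/12)
= 0.0031 × 0.911080 = 0.003
Short position value = −(long value) = -$0.003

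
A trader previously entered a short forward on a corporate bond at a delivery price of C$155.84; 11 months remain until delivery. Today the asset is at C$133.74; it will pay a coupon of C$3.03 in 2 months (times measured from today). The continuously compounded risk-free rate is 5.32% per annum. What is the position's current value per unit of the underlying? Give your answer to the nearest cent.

C$17.69

PV(remaining coupons) I = 3.03·e^(−0.0532·2/12) = 3.0033
Current forward F = (S − I)·e^(rT) = (133.74 − 3.0033)·e^(0.0532·11/12) = 130.7367 × 1.049975 = 137.2703
Value (long) = (F − K)·e^(−rT) = (137.2703 − 155.84) × 0.952403 = -17.6858
Short position value = −(long value) = C$17.69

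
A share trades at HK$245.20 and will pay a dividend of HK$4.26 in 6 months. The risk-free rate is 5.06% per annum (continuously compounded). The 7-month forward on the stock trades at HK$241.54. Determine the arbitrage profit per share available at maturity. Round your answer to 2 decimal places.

PV(dividends) I = 4.26·e^(−0.0506·6/12) = 4.1536
Fair forward F* = (S − I)·e^(rT) = (245.20 − 4.1536)·e^0.029517 = 241.0464 × 1.029957 = 248.2674
Market HK$241.54 < fair 248.2674: forward underpriced → reverse cash-and-carry (short the stock, invest proceeds at r, pay the dividends, go long the forward).
Profit at T = |F_mkt − F*| = |241.54 − 248.2674| = HK$6.73 per share

HK$6.73 per share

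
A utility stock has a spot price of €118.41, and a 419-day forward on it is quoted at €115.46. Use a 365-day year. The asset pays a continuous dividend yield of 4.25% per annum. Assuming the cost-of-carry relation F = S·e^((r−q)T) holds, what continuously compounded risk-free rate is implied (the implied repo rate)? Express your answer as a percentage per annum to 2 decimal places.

2.05%

From F = S·e^((r−q)T): (r − q) = ln(F/S)/T
ln(115.46/118.41) = ln(0.975087) = -0.025229
(r − q) = -0.025229 / (419/365) = -0.021978
r = ln(F/S)/T + q = -0.021978 + 0.0425 = 0.020522
r = 2.05%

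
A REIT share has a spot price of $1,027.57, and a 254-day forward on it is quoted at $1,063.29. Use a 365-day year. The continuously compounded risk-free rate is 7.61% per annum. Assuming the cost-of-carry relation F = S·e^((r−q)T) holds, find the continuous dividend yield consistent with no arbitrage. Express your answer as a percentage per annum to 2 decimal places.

2.70%

From F = S·e^((r−q)T): (r − q) = ln(F/S)/T
ln(1063.29/1027.57) = ln(1.034762) = 0.034171
(r − q) = 0.034171 / (254/365) = 0.049104
q = r − ln(F/S)/T = 0.0761 − 0.049104 = 0.026996
q = 2.70%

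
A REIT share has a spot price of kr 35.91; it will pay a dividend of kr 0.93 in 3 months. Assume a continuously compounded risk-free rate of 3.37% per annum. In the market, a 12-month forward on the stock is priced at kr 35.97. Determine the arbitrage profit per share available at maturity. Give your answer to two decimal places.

kr 0.22 per share

PV(dividends) I = 0.93·e^(−0.0337·3/12) = 0.9222
Fair forward F* = (S − I)·e^(rT) = (35.91 − 0.9222)·e^0.033700 = 34.9878 × 1.034274 = 36.1870
Market kr 35.97 < fair 36.1870: forward underpriced → reverse cash-and-carry (short the stock, invest proceeds at r, pay the dividends, go long the forward).
Profit at T = |F_mkt − F*| = |35.97 − 36.1870| = kr 0.22 per share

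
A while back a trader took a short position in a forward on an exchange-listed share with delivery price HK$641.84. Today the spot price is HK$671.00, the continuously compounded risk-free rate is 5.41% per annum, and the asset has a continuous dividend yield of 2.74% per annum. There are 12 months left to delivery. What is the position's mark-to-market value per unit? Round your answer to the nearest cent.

Current fair forward for the remaining 12 months: F = S·e^((r − q)·T), (r − q) = 0.0541 − 0.0274 = 0.0267
F = 671.00 · e^(0.0267 × 12/12) = 671.00 × 1.027060 = 689.1573
Value of long forward = (F − K)·e^(−rT) = (689.1573 − 641.84) · e^(−0.0541·12/12)
= 47.3173 × 0.947337 = 44.83
Short position value = −(long value) = -HK$44.83

-HK$44.83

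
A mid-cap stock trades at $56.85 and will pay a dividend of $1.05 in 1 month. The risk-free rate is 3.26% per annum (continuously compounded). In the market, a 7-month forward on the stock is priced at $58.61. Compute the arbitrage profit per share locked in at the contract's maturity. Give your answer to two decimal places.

PV(dividends) I = 1.05·e^(−0.0326·1/12) = 1.0472
Fair forward F* = (S − I)·e^(rT) = (56.85 − 1.0472)·e^0.019017 = 55.8028 × 1.019199 = 56.8742
Market $58.61 > fair 56.8742: forward overpriced → cash-and-carry (borrow at r, buy the stock and collect the dividends, short the forward).
Profit at T = |F_mkt − F*| = |58.61 − 56.8742| = $1.74 per share

$1.74 per share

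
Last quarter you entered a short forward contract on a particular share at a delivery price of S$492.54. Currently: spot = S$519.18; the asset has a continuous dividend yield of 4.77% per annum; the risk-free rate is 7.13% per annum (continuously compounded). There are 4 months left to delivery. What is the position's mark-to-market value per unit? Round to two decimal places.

Current fair forward for the remaining 4 months: F = S·e^((r − q)·T), (r − q) = 0.0713 − 0.0477 = 0.0236
F = 519.18 · e^(0.0236 × 4/12) = 519.18 × 1.007898 = 523.2805
Value of long forward = (F − K)·e^(−rT) = (523.2805 − 492.54) · e^(−0.0713·4/12)
= 30.7405 × 0.976514 = 30.02
Short position value = −(long value) = -S$30.02

-S$30.02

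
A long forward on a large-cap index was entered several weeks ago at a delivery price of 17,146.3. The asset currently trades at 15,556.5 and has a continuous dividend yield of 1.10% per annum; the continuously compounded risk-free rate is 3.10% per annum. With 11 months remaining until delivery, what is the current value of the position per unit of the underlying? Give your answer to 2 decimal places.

-1265.49

Current fair forward for the remaining 11 months: F = S·e^((r − q)·T), (r − q) = 0.0310 − 0.0110 = 0.0200
F = 15556.5 · e^(0.0200 × 11/12) = 15556.5 × 1.01850242 = 15844.3329
Value of long forward = (F − K)·e^(−rT) = (15844.3329 − 17146.3) · e^(−0.0310·11/12)
= -1301.9671 × 0.97198329 = -1265.49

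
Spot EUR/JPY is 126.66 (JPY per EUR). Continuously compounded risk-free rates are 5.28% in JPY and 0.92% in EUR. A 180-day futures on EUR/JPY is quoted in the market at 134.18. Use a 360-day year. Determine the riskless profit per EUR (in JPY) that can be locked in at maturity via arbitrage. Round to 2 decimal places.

4.73 per EUR (in JPY)

Fair futures: F* = S·e^(carry·T), with carry = (r_JPY − r_EUR) = 0.0528 − 0.0092 = 0.0436
F* = 126.66 · e^(0.0436 × 180/360) = 126.66 · e^0.021800 = 126.66 × 1.022039 = 129.4515
Market 134.18 > fair 129.4515: forward overpriced → cash-and-carry (buy spot, short the forward).
At maturity, profit = |F_mkt − F*| = |134.18 − 129.4515| = 4.73 per EUR (in JPY)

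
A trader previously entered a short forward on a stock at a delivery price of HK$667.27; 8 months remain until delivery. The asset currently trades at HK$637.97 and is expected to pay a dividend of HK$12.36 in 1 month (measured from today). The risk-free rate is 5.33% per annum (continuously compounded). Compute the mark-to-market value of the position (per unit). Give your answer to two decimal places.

PV(remaining dividends) I = 12.36·e^(−0.0533·1/12) = 12.3052
Current forward F = (S − I)·e^(rT) = (637.97 − 12.3052)·e^(0.0533·8/12) = 625.6648 × 1.036172 = 648.2963
Value (long) = (F − K)·e^(−rT) = (648.2963 − 667.27) × 0.965091 = -18.3113
Short position value = −(long value) = HK$18.31

HK$18.31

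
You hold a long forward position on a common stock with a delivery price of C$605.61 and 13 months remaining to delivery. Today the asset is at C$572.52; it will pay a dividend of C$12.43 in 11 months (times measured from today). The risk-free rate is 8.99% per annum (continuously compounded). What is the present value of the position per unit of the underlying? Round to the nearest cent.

PV(remaining dividends) I = 12.43·e^(−0.0899·11/12) = 11.4467
Current forward F = (S − I)·e^(rT) = (572.52 − 11.4467)·e^(0.0899·13/12) = 561.0733 × 1.102292 = 618.4666
Value (long) = (F − K)·e^(−rT) = (618.4666 − 605.61) × 0.907201 = 11.6635
Value = C$11.66

C$11.66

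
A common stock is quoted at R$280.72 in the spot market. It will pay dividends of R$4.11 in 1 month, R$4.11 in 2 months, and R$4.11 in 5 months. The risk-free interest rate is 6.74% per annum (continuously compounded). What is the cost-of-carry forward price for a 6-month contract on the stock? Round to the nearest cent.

PV(dividends) I = 4.11·e^(−0.0674·1/12) + 4.11·e^(−0.0674·2/12) + 4.11·e^(−0.0674·5/12)
I = 4.0870 + 4.0641 + 3.9962 = 12.1473
F = (S − I)·e^(rT) = (280.72 − 12.1473) · e^(0.0674·6/12)
= 268.5727 · e^0.033700 = 268.5727 × 1.034274 = R$277.78

R$277.78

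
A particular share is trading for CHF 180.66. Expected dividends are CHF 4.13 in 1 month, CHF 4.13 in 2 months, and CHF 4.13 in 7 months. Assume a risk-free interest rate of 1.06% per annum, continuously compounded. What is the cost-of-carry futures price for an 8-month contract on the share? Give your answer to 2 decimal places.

CHF 169.50

PV(dividends) I = 4.13·e^(−0.0106·1/12) + 4.13·e^(−0.0106·2/12) + 4.13·e^(−0.0106·7/12)
I = 4.1264 + 4.1227 + 4.1045 = 12.3536
F = (S − I)·e^(rT) = (180.66 − 12.3536) · e^(0.0106·8/12)
= 168.3064 · e^0.007067 = 168.3064 × 1.007092 = CHF 169.50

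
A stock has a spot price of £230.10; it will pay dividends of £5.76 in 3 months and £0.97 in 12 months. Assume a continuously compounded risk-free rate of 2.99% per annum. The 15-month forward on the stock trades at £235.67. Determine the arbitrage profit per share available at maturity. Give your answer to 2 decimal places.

PV(dividends) I = 5.76·e^(−0.0299·3/12) + 0.97·e^(−0.0299·12/12) = 6.6585
Fair forward F* = (S − I)·e^(rT) = (230.10 − 6.6585)·e^0.037375 = 223.4415 × 1.038082 = 231.9506
Market £235.67 > fair 231.9506: forward overpriced → cash-and-carry (borrow at r, buy the stock and collect the dividends, short the forward).
Profit at T = |F_mkt − F*| = |235.67 − 231.9506| = £3.72 per share

£3.72 per share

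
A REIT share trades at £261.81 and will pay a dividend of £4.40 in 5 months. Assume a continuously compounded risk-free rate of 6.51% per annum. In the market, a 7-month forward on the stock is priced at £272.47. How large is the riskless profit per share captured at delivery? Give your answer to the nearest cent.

£4.97 per share

PV(dividends) I = 4.40·e^(−0.0651·5/12) = 4.2823
Fair forward F* = (S − I)·e^(rT) = (261.81 − 4.2823)·e^0.037975 = 257.5277 × 1.038705 = 267.4953
Market £272.47 > fair 267.4953: forward overpriced → cash-and-carry (borrow at r, buy the stock and collect the dividends, short the forward).
Profit at T = |F_mkt − F*| = |272.47 − 267.4953| = £4.97 per share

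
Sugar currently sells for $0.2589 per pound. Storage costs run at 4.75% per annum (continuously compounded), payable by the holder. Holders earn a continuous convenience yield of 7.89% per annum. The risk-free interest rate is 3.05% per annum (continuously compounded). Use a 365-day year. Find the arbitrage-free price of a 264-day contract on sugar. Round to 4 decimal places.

$0.2587 per pound

Net carry = r + u − y = 0.0305 + 0.0475 − 0.0789 = -0.0009
F = S·e^((r+u−y)T) = 0.2589 · e^(-0.0009 × 264/365) = 0.2589 · e^-0.000651
= 0.2589 × 0.999349 = $0.2587 per pound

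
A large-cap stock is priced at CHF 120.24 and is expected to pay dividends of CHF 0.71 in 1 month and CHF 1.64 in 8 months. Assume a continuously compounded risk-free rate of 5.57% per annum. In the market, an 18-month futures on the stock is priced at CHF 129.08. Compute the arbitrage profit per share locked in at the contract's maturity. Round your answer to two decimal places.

CHF 0.85 per share

PV(dividends) I = 0.71·e^(−0.0557·1/12) + 1.64·e^(−0.0557·8/12) = 2.2869
Fair futures F* = (S − I)·e^(rT) = (120.24 − 2.2869)·e^0.083550 = 117.9531 × 1.087140 = 128.2315
Market CHF 129.08 > fair 128.2315: forward overpriced → cash-and-carry (borrow at r, buy the stock and collect the dividends, short the forward).
Profit at T = |F_mkt − F*| = |129.08 − 128.2315| = CHF 0.85 per share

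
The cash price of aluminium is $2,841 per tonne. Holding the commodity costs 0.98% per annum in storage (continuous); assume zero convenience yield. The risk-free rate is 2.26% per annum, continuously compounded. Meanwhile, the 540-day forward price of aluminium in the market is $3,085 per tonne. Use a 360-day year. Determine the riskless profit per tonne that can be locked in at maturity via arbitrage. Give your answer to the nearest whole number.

Fair forward: F* = S·e^(carry·T), with carry = (r + u) = 0.0226 + 0.0098 = 0.0324
F* = 2841 · e^(0.0324 × 540/360) = 2841 · e^0.048600 = 2841 × 1.049800 = $2982.4818
Market $3085 > fair $2982.4818: forward overpriced → cash-and-carry (buy spot, short the forward).
At maturity, profit = |F_mkt − F*| = |3085 − 2982.4818| = $103 per tonne

$103 per tonne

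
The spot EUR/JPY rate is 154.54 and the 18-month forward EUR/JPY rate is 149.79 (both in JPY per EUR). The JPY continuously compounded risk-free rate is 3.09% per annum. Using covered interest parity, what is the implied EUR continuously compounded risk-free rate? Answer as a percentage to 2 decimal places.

5.17%

F = S·e^((r_JPY − r_EUR)T) ⇒ r_EUR = r_JPY − ln(F/S)/T
ln(149.79/154.54) = -0.031219; /(18/12) = -0.020813
r_EUR = 0.0309 + 0.020813 = 0.051713
r_EUR = 5.17%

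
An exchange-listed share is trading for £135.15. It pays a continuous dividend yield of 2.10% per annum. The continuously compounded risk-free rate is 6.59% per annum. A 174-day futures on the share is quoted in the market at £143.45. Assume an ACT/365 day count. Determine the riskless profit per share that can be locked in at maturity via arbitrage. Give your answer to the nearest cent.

Fair futures: F* = S·e^(carry·T), with carry = (r − q) = 0.0659 − 0.0210 = 0.0449
F* = 135.15 · e^(0.0449 × 174/365) = 135.15 · e^0.021404 = 135.15 × 1.021635 = £138.0740
Market £143.45 > fair £138.0740: forward overpriced → cash-and-carry (buy spot, short the forward).
At maturity, profit = |F_mkt − F*| = |143.45 − 138.0740| = £5.38 per share

£5.38 per share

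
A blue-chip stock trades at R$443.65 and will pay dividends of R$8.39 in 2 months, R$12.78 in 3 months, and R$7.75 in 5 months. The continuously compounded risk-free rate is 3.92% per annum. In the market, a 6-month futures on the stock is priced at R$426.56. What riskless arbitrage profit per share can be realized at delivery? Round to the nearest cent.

R$3.31 per share

PV(dividends) I = 8.39·e^(−0.0392·2/12) + 12.78·e^(−0.0392·3/12) + 7.75·e^(−0.0392·5/12) = 28.6152
Fair futures F* = (S − I)·e^(rT) = (443.65 − 28.6152)·e^0.019600 = 415.0348 × 1.019793 = 423.2496
Market R$426.56 > fair 423.2496: forward overpriced → cash-and-carry (borrow at r, buy the stock and collect the dividends, short the forward).
Profit at T = |F_mkt − F*| = |426.56 − 423.2496| = R$3.31 per share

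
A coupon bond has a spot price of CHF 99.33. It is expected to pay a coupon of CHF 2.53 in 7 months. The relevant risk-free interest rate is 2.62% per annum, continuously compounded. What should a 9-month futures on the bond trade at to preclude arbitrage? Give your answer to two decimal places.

PV(coupons) I = 2.53·e^(−0.0262·7/12)
I = 2.4916
F = (S − I)·e^(rT) = (99.33 − 2.4916) · e^(0.0262·9/12)
= 96.8384 · e^0.019650 = 96.8384 × 1.019844 = CHF 98.76

CHF 98.76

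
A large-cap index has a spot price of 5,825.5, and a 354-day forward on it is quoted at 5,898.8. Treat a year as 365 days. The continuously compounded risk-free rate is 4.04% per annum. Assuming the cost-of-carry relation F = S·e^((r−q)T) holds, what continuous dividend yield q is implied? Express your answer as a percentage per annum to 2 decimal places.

From F = S·e^((r−q)T): (r − q) = ln(F/S)/T
ln(5898.8/5825.5) = ln(1.012583) = 0.012504
(r − q) = 0.012504 / (354/365) = 0.012893
q = r − ln(F/S)/T = 0.0404 − 0.012893 = 0.027507
q = 2.75%

2.75%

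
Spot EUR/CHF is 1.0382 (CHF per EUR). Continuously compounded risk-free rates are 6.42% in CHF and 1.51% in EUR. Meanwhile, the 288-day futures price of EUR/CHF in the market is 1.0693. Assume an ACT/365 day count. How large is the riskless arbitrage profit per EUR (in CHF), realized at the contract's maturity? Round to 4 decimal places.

Fair futures: F* = S·e^(carry·T), with carry = (r_CHF − r_EUR) = 0.0642 − 0.0151 = 0.0491
F* = 1.0382 · e^(0.0491 × 288/365) = 1.0382 · e^0.038742 = 1.0382 × 1.039502 = 1.0792
Market 1.0693 < fair 1.0792: forward underpriced → reverse cash-and-carry (short spot, go long the forward).
At maturity, profit = |F_mkt − F*| = |1.0693 − 1.0792| = 0.0099 per EUR (in CHF)

0.0099 per EUR (in CHF)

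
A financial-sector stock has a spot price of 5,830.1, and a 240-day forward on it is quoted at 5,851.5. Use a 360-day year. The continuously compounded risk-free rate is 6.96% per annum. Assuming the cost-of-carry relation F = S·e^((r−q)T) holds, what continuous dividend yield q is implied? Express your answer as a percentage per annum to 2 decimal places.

6.41%

From F = S·e^((r−q)T): (r − q) = ln(F/S)/T
ln(5851.5/5830.1) = ln(1.003671) = 0.003664
(r − q) = 0.003664 / (240/360) = 0.005496
q = r − ln(F/S)/T = 0.0696 − 0.005496 = 0.064104
q = 6.41%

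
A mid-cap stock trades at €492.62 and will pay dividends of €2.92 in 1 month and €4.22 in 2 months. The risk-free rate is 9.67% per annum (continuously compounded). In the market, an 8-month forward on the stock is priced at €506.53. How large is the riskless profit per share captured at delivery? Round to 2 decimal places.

€11.38 per share

PV(dividends) I = 2.92·e^(−0.0967·1/12) + 4.22·e^(−0.0967·2/12) = 7.0491
Fair forward F* = (S − I)·e^(rT) = (492.62 − 7.0491)·e^0.064467 = 485.5709 × 1.066590 = 517.9051
Market €506.53 < fair 517.9051: forward underpriced → reverse cash-and-carry (short the stock, invest proceeds at r, pay the dividends, go long the forward).
Profit at T = |F_mkt − F*| = |506.53 − 517.9051| = €11.38 per share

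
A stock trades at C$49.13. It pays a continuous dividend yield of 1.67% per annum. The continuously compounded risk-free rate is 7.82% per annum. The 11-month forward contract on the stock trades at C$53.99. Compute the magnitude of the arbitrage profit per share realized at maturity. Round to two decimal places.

Fair forward: F* = S·e^(carry·T), with carry = (r − q) = 0.0782 − 0.0167 = 0.0615
F* = 49.13 · e^(0.0615 × 11/12) = 49.13 · e^0.056375 = 49.13 × 1.057994 = C$51.9792
Market C$53.99 > fair C$51.9792: forward overpriced → cash-and-carry (buy spot, short the forward).
At maturity, profit = |F_mkt − F*| = |53.99 − 51.9792| = C$2.01 per share

C$2.01 per share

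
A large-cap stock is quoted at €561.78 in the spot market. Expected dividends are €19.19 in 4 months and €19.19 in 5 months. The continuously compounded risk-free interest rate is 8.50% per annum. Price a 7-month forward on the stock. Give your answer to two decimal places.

€551.27

PV(dividends) I = 19.19·e^(−0.0850·4/12) + 19.19·e^(−0.0850·5/12)
I = 18.6539 + 18.5222 = 37.1761
F = (S − I)·e^(rT) = (561.78 − 37.1761) · e^(0.0850·7/12)
= 524.6039 · e^0.049583 = 524.6039 × 1.050833 = €551.27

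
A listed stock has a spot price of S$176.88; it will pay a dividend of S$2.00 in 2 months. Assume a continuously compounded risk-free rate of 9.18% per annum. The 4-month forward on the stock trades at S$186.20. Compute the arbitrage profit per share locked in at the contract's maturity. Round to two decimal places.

PV(dividends) I = 2.00·e^(−0.0918·2/12) = 1.9696
Fair forward F* = (S − I)·e^(rT) = (176.88 − 1.9696)·e^0.030600 = 174.9104 × 1.031073 = 180.3454
Market S$186.20 > fair 180.3454: forward overpriced → cash-and-carry (borrow at r, buy the stock and collect the dividends, short the forward).
Profit at T = |F_mkt − F*| = |186.20 − 180.3454| = S$5.85 per share

S$5.85 per share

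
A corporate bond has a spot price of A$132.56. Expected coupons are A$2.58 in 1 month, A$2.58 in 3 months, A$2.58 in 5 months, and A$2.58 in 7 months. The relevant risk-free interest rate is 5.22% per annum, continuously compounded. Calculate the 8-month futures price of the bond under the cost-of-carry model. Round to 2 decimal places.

PV(coupons) I = 2.58·e^(−0.0522·1/12) + 2.58·e^(−0.0522·3/12) + 2.58·e^(−0.0522·5/12) + 2.58·e^(−0.0522·7/12)
I = 2.5688 + 2.5465 + 2.5245 + 2.5026 = 10.1424
F = (S − I)·e^(rT) = (132.56 − 10.1424) · e^(0.0522·8/12)
= 122.4176 · e^0.034800 = 122.4176 × 1.035413 = A$126.75

A$126.75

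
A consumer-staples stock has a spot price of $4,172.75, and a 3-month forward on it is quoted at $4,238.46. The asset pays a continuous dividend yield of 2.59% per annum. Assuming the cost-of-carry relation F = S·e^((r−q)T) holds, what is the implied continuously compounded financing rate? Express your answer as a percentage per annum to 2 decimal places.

From F = S·e^((r−q)T): (r − q) = ln(F/S)/T
ln(4238.46/4172.75) = ln(1.015747) = 0.015624
(r − q) = 0.015624 / (3/12) = 0.062496
r = ln(F/S)/T + q = 0.062496 + 0.0259 = 0.088396
r = 8.84%

8.84%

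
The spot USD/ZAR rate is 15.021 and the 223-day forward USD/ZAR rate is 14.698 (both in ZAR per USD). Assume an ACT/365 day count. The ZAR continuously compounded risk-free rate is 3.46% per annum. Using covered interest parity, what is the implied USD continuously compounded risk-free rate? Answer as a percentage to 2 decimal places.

7.02%

F = S·e^((r_ZAR − r_USD)T) ⇒ r_USD = r_ZAR − ln(F/S)/T
ln(14.698/15.021) = -0.021738; /(223/365) = -0.035580
r_USD = 0.0346 + 0.035580 = 0.070180
r_USD = 7.02%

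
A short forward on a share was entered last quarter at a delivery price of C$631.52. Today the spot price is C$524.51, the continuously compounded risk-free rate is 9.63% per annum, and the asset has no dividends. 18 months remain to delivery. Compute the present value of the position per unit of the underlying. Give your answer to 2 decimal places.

C$22.07

Current fair forward for the remaining 18 months: F = S·e^(r·T), r = 0.0963
F = 524.51 · e^(0.0963 × 18/12) = 524.51 × 1.155404 = 606.0210
Value of long forward = (F − K)·e^(−rT) = (606.0210 − 631.52) · e^(−0.0963·18/12)
= -25.4990 × 0.865498 = -22.07
Short position value = −(long value) = C$22.07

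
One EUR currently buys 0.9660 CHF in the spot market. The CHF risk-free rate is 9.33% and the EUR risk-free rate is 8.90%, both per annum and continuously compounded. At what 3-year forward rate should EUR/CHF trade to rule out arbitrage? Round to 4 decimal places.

0.9785

F = S·e^((r_CHF − r_EUR)T) = 0.9660 · e^((0.0933 − 0.0890) × 3)
= 0.9660 · e^0.012900 = 0.9660 × 1.012984
F = 0.9785 CHF per EUR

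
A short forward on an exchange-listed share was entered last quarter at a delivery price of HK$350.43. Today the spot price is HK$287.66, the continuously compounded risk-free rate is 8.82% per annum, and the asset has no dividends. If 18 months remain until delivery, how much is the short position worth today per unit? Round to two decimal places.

HK$19.34

Current fair forward for the remaining 18 months: F = S·e^(r·T), r = 0.0882
F = 287.66 · e^(0.0882 × 18/12) = 287.66 × 1.141451 = 328.3498
Value of long forward = (F − K)·e^(−rT) = (328.3498 − 350.43) · e^(−0.0882·18/12)
= -22.0802 × 0.876078 = -19.34
Short position value = −(long value) = HK$19.34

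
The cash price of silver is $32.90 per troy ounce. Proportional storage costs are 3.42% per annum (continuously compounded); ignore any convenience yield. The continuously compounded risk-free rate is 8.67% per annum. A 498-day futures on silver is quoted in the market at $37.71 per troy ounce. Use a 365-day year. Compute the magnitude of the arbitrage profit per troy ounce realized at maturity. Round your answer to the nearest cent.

Fair futures: F* = S·e^(carry·T), with carry = (r + u) = 0.0867 + 0.0342 = 0.1209
F* = 32.90 · e^(0.1209 × 498/365) = 32.90 · e^0.164954 = 32.90 × 1.179339 = $38.8003
Market $37.71 < fair $38.8003: forward underpriced → reverse cash-and-carry (short spot, go long the forward).
At maturity, profit = |F_mkt − F*| = |37.71 − 38.8003| = $1.09 per troy ounce

$1.09 per troy ounce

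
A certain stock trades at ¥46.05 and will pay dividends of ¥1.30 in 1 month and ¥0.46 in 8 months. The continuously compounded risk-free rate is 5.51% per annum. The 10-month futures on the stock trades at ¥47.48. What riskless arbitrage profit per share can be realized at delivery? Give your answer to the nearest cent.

¥1.09 per share

PV(dividends) I = 1.30·e^(−0.0551·1/12) + 0.46·e^(−0.0551·8/12) = 1.7375
Fair futures F* = (S − I)·e^(rT) = (46.05 − 1.7375)·e^0.045917 = 44.3125 × 1.046988 = 46.3947
Market ¥47.48 > fair 46.3947: forward overpriced → cash-and-carry (borrow at r, buy the stock and collect the dividends, short the forward).
Profit at T = |F_mkt − F*| = |47.48 − 46.3947| = ¥1.09 per share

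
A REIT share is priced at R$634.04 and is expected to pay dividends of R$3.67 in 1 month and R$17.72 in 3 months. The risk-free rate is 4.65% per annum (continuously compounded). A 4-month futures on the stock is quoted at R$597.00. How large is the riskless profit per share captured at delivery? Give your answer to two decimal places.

R$25.44 per share

PV(dividends) I = 3.67·e^(−0.0465·1/12) + 17.72·e^(−0.0465·3/12) = 21.1710
Fair futures F* = (S − I)·e^(rT) = (634.04 − 21.1710)·e^0.015500 = 612.8690 × 1.015621 = 622.4426
Market R$597.00 < fair 622.4426: forward underpriced → reverse cash-and-carry (short the stock, invest proceeds at r, pay the dividends, go long the forward).
Profit at T = |F_mkt − F*| = |597.00 − 622.4426| = R$25.44 per share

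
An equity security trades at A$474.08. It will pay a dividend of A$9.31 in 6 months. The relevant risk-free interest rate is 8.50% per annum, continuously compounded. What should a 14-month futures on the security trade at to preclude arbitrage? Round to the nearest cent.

PV(dividends) I = 9.31·e^(−0.0850·6/12)
I = 8.9226
F = (S − I)·e^(rT) = (474.08 − 8.9226) · e^(0.0850·14/12)
= 465.1574 · e^0.099167 = 465.1574 × 1.104251 = A$513.65

A$513.65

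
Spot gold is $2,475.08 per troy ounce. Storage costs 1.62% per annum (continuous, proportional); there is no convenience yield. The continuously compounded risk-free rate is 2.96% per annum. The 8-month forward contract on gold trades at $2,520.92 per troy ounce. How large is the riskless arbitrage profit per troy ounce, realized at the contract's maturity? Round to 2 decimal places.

$30.90 per troy ounce

Fair forward: F* = S·e^(carry·T), with carry = (r + u) = 0.0296 + 0.0162 = 0.0458
F* = 2475.08 · e^(0.0458 × 8/12) = 2475.08 · e^0.03053333 = 2475.08 × 1.03100425 = $2551.8180
Market $2520.92 < fair $2551.8180: forward underpriced → reverse cash-and-carry (short spot, go long the forward).
At maturity, profit = |F_mkt − F*| = |2520.92 − 2551.8180| = $30.90 per troy ounce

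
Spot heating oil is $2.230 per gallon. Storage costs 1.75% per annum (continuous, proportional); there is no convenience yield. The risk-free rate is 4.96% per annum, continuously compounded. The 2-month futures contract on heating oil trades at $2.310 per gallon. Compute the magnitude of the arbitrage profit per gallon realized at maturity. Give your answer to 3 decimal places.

Fair futures: F* = S·e^(carry·T), with carry = (r + u) = 0.0496 + 0.0175 = 0.0671
F* = 2.230 · e^(0.0671 × 2/12) = 2.230 · e^0.011183 = 2.230 × 1.011246 = $2.2551
Market $2.310 > fair $2.2551: forward overpriced → cash-and-carry (buy spot, short the forward).
At maturity, profit = |F_mkt − F*| = |2.310 − 2.2551| = $0.055 per gallon

$0.055 per gallon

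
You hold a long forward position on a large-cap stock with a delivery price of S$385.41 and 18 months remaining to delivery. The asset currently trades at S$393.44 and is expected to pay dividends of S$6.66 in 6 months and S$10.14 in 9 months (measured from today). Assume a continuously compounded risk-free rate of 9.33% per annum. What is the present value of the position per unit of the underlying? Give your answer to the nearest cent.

S$42.55

PV(remaining dividends) I = 6.66·e^(−0.0933·6/12) + 10.14·e^(−0.0933·9/12) = 15.8112
Current forward F = (S − I)·e^(rT) = (393.44 − 15.8112)·e^(0.0933·18/12) = 377.6288 × 1.150216 = 434.3547
Value (long) = (F − K)·e^(−rT) = (434.3547 − 385.41) × 0.869402 = 42.5526
Value = S$42.55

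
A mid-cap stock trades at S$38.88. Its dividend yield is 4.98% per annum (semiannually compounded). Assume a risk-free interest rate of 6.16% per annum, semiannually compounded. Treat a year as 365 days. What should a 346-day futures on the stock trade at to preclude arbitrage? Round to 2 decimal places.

F = S · (1+r/2)^(2T) / (1+q/2)^(2T)
= 38.88 × 1.059198 / 1.047734 = 38.88 × 1.010942
F = S$39.31

S$39.31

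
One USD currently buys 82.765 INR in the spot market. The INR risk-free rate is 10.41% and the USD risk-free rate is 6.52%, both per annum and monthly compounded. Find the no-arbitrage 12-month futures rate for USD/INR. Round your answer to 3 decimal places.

By covered interest parity, F = S · (1+r_INR/12)^(12T) / (1+r_USD/12)^(12T)
= 82.765 × 1.109213 / 1.067184 = 82.765 × 1.039383
F = 86.025 INR per USD

86.025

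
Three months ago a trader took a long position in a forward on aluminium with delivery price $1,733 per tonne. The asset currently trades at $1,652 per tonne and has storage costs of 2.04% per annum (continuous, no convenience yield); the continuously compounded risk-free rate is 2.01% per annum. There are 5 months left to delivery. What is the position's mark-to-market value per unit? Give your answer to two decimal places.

-$52.44 per tonne

Current fair forward for the remaining 5 months: F = S·e^((r + u)·T), (r + u) = 0.0201 + 0.0204 = 0.0405
F = 1652 · e^(0.0405 × 5/12) = 1652 × 1.01701819 = 1680.1140
Value of long forward = (F − K)·e^(−rT) = (1680.1140 − 1733) · e^(−0.0201·5/12)
= -52.8860 × 0.99165997 = -52.44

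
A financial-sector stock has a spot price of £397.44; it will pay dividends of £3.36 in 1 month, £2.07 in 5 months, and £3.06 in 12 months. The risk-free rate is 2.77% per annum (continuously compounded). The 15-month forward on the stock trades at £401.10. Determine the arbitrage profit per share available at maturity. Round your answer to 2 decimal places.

£1.67 per share

PV(dividends) I = 3.36·e^(−0.0277·1/12) + 2.07·e^(−0.0277·5/12) + 3.06·e^(−0.0277·12/12) = 8.3749
Fair forward F* = (S − I)·e^(rT) = (397.44 − 8.3749)·e^0.034625 = 389.0651 × 1.035231 = 402.7723
Market £401.10 < fair 402.7723: forward underpriced → reverse cash-and-carry (short the stock, invest proceeds at r, pay the dividends, go long the forward).
Profit at T = |F_mkt − F*| = |401.10 − 402.7723| = £1.67 per share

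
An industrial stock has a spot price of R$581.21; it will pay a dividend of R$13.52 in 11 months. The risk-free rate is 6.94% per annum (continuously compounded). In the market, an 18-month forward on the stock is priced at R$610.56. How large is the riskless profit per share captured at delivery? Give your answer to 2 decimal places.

R$20.34 per share

PV(dividends) I = 13.52·e^(−0.0694·11/12) = 12.6867
Fair forward F* = (S − I)·e^(rT) = (581.21 − 12.6867)·e^0.104100 = 568.5233 × 1.109711 = 630.8966
Market R$610.56 < fair 630.8966: forward underpriced → reverse cash-and-carry (short the stock, invest proceeds at r, pay the dividends, go long the forward).
Profit at T = |F_mkt − F*| = |610.56 − 630.8966| = R$20.34 per share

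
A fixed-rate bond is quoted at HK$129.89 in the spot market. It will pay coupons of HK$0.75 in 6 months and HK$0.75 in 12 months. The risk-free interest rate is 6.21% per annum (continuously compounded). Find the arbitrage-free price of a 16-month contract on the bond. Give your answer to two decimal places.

PV(coupons) I = 0.75·e^(−0.0621·6/12) + 0.75·e^(−0.0621·12/12)
I = 0.7271 + 0.7048 = 1.4319
F = (S − I)·e^(rT) = (129.89 − 1.4319) · e^(0.0621·16/12)
= 128.4581 · e^0.082800 = 128.4581 × 1.086325 = HK$139.55

HK$139.55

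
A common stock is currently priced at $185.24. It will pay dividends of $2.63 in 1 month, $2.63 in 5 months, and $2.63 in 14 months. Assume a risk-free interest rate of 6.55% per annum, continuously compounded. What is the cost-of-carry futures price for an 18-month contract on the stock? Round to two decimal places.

$195.97

PV(dividends) I = 2.63·e^(−0.0655·1/12) + 2.63·e^(−0.0655·5/12) + 2.63·e^(−0.0655·14/12)
I = 2.6157 + 2.5592 + 2.4365 = 7.6114
F = (S − I)·e^(rT) = (185.24 − 7.6114) · e^(0.0655·18/12)
= 177.6286 · e^0.098250 = 177.6286 × 1.103239 = $195.97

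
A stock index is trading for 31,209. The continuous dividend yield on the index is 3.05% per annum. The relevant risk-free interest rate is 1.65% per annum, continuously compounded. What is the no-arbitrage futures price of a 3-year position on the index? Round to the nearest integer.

F = S·e^((r − q)T) = 31209 · e^((0.0165 − 0.0305) × 3)
= 31209 · e^-0.042000 = 31209 × 0.958870
F = 29,925

29,925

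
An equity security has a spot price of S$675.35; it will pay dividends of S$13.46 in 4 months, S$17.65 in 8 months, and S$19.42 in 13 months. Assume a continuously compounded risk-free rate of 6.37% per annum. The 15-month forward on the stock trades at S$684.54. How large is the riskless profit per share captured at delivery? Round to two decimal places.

S$5.43 per share

PV(dividends) I = 13.46·e^(−0.0637·4/12) + 17.65·e^(−0.0637·8/12) + 19.42·e^(−0.0637·13/12) = 48.2184
Fair forward F* = (S − I)·e^(rT) = (675.35 − 48.2184)·e^0.079625 = 627.1316 × 1.082881 = 679.1089
Market S$684.54 > fair 679.1089: forward overpriced → cash-and-carry (borrow at r, buy the stock and collect the dividends, short the forward).
Profit at T = |F_mkt − F*| = |684.54 − 679.1089| = S$5.43 per share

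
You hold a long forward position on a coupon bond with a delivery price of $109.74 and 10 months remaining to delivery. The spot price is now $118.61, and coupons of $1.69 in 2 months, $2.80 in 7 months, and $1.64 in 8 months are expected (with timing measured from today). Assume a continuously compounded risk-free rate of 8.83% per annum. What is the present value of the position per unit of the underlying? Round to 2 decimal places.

PV(remaining coupons) I = 1.69·e^(−0.0883·2/12) + 2.80·e^(−0.0883·7/12) + 1.64·e^(−0.0883·8/12) = 5.8710
Current forward F = (S − I)·e^(rT) = (118.61 − 5.8710)·e^(0.0883·10/12) = 112.7390 × 1.076358 = 121.3475
Value (long) = (F − K)·e^(−rT) = (121.3475 − 109.74) × 0.929059 = 10.7841
Value = $10.78

$10.78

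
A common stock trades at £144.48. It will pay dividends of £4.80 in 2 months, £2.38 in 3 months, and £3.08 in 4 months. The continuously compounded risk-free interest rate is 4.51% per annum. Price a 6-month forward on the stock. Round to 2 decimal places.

£137.39

PV(dividends) I = 4.80·e^(−0.0451·2/12) + 2.38·e^(−0.0451·3/12) + 3.08·e^(−0.0451·4/12)
I = 4.7641 + 2.3533 + 3.0340 = 10.1514
F = (S − I)·e^(rT) = (144.48 − 10.1514) · e^(0.0451·6/12)
= 134.3286 · e^0.022550 = 134.3286 × 1.022806 = £137.39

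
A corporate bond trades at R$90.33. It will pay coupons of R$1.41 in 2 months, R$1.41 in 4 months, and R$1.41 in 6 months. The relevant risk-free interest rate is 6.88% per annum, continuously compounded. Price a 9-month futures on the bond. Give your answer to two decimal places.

R$90.76

PV(coupons) I = 1.41·e^(−0.0688·2/12) + 1.41·e^(−0.0688·4/12) + 1.41·e^(−0.0688·6/12)
I = 1.3939 + 1.3780 + 1.3623 = 4.1342
F = (S − I)·e^(rT) = (90.33 − 4.1342) · e^(0.0688·9/12)
= 86.1958 · e^0.051600 = 86.1958 × 1.052954 = R$90.76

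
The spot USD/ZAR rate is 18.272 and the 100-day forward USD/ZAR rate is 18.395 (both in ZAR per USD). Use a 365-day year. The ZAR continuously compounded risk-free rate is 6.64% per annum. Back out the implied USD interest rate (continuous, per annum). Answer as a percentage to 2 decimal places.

F = S·e^((r_ZAR − r_USD)T) ⇒ r_USD = r_ZAR − ln(F/S)/T
ln(18.395/18.272) = 0.006709; /(100/365) = 0.024488
r_USD = 0.0664 − 0.024488 = 0.041912
r_USD = 4.19%

4.19%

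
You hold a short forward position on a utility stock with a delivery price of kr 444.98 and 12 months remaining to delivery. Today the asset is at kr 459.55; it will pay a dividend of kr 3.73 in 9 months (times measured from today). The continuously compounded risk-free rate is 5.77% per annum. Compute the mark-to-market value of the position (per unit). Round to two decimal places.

PV(remaining dividends) I = 3.73·e^(−0.0577·9/12) = 3.5720
Current forward F = (S − I)·e^(rT) = (459.55 − 3.5720)·e^(0.0577·12/12) = 455.9780 × 1.059397 = 483.0617
Value (long) = (F − K)·e^(−rT) = (483.0617 − 444.98) × 0.943933 = 35.9466
Short position value = −(long value) = -kr 35.95

-kr 35.95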